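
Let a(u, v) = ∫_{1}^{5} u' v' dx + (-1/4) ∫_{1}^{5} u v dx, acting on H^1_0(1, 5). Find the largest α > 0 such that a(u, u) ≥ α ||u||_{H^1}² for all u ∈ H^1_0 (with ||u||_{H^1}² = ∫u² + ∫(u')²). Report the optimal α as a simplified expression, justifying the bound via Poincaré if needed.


α = (-4 + π^2)/(π^2 + 16)

Coercivity of a(·,·) on H^1_0(1, 5) means a(u, u) ≥ α ||u||_{H^1}² for every u ∈ H^1_0.
The interval has length L = 4, and Poincaré/coercivity depend only on L. Here a(u, u) = ∫(u')² + (-1/4)·∫u².
Here c = -1/4 < 0 with |c| < (π/L)² = π^2/16, so coercivity still holds. The condition a(u,u) ≥ α||u||_{H^1}² reads (1−α)∫(u')² ≥ (α−c)∫u². Any admissible α is ≤ 1 (rapidly oscillating u have ∫u²/∫(u')² → 0), and α = 1 would force 0 ≥ (1−c)∫u², impossible since c < 1; so 1−α > 0. By the sharp Poincaré inequality on H^1_0 of an interval of length L, ∫(u')² ≥ (π/L)²∫u² with equality for the first sine mode sin(π(x−x₀)/L) (x₀ the left endpoint), so the inequality holds for all u iff (1−α)(π/L)² ≥ α − c, i.e. α ≤ ((π/L)² + c)/((π/L)² + 1) = (1 + c(L/π)²)/(1 + (L/π)²). (Direct route, valid since c ≤ 0: Poincaré gives c∫u² ≥ c(L/π)²∫(u')², so a(u,u) ≥ (1 + c(L/π)²)∫(u')², while ||u||_{H^1}² ≤ (1 + (L/π)²)∫(u')²; dividing yields the same α.) With (π/L)² = π^2/16 and c = -1/4, the largest admissible constant is α = ((π/L)² + c)/((π/L)² + 1).
Simplifying, α = (-4 + π^2)/(π^2 + 16).


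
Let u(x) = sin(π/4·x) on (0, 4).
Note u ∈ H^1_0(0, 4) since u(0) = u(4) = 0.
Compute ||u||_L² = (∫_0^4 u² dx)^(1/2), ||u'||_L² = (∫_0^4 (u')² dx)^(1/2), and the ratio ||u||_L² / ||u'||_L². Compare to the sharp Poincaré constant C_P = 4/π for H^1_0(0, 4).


||u||_L² / ||u'||_L² = 4/π = C_P.

u(x) = sin(π/4·x), so u'(x) = π*cos(π*x/4)/4.
Writing u(x) = A·sin(kπx/L) with A = 1 and k = 1, use ∫_0^L sin²(kπx/L) dx = L/2 and ∫_0^L cos²(kπx/L) dx = L/2.
u² = 1·sin²(π/4·x) and (u')² = π^2/16·cos²(π/4·x), and each of sin², cos² integrates to L/2 = 2 over (0, 4).
∫_0^4 u² dx = 2, so ||u||_L² = sqrt(2).
∫_0^4 (u')² dx = π^2/8, so ||u'||_L² = sqrt(2)*π/4.
Ratio ||u||_L² / ||u'||_L² = 4/π.
Sharp Poincaré constant on H^1_0(0, 4) is C_P = L/π = 4/π, achieved by sin(π/4·x).
This is the k = 1 eigenfunction (up to amplitude), so the ratio equals the sharp Poincaré constant exactly.


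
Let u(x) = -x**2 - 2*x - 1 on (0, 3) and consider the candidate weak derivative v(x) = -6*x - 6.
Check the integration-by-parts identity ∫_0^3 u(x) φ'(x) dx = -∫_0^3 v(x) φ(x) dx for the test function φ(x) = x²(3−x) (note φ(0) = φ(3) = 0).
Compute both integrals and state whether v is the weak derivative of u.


LHS = 189/5, RHS = 567/5. No, v is not the weak derivative of u.

u(x) = -x**2 - 2*x - 1, classical derivative u'(x) = -2*x - 2.
φ(x) = x²(3−x), so φ'(x) = 3*x*(2 - x).
Note φ(0) = φ(3) = 0, so the boundary term u·φ vanishes.
LHS = ∫_0^3 u(x) φ'(x) dx = ∫_0^3 (3*x^4 - 9*x^2 - 6*x) dx. Term by term:
  ∫_0^3 3*x^4 dx = 729/5;  ∫_0^3 -9*x^2 dx = -81;  ∫_0^3 -6*x dx = -27.
Sum: 729/5 − 81 − 27 = 189/5.
So LHS = 189/5.
∫_0^3 v(x) φ(x) dx = ∫_0^3 (6*x^4 - 12*x^3 - 18*x^2) dx. Term by term:
  ∫_0^3 6*x^4 dx = 1458/5;  ∫_0^3 -12*x^3 dx = -243;  ∫_0^3 -18*x^2 dx = -162.
Sum: 1458/5 − 243 − 162 = -567/5.
So RHS = -∫_0^3 v(x) φ(x) dx = 567/5.
LHS − RHS = -378/5 ≠ 0, so the identity fails.
(For a valid weak derivative the identity must hold for EVERY test function, in particular this one. The failure shows v is NOT the weak derivative of u.)
Correct weak derivative would be u'(x) = -2*x - 2.


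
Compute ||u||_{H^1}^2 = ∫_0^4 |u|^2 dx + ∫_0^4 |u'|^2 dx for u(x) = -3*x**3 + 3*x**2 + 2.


||u||_{H^1}^2 = 143984/7

The H^1 norm (squared) on an interval (0, L) is
  ||u||_{H^1}^2 = ∫_0^L u(x)^2 dx + ∫_0^L u'(x)^2 dx.
Compute u'(x) = -9*x**2 + 6*x.
Then u(x)^2 = 9*x**6 - 18*x**5 + 9*x**4 - 12*x**3 + 12*x**2 + 4 and u'(x)^2 = 81*x**4 - 108*x**3 + 36*x**2.
Integrate each monomial from 0 to 4 using ∫_0^4 c·x^n dx = c·4^(n+1)/(n+1):
  ∫_0^4 u(x)^2 dx = ∫_0^4 (9*x^6 - 18*x^5 + 9*x^4 - 12*x^3 + 12*x^2 + 4) dx. Term by term:
    ∫_0^4 9*x^6 dx = 147456/7;  ∫_0^4 -18*x^5 dx = -12288;  ∫_0^4 9*x^4 dx = 9216/5;
    ∫_0^4 -12*x^3 dx = -768;  ∫_0^4 12*x^2 dx = 256;  ∫_0^4 4 dx = 16.
  Sum: 147456/7 − 12288 + 9216/5 − 768 + 256 + 16 = 354352/35.
  ∫_0^4 u'(x)^2 dx = ∫_0^4 (81*x^4 - 108*x^3 + 36*x^2) dx. Term by term:
    ∫_0^4 81*x^4 dx = 82944/5;  ∫_0^4 -108*x^3 dx = -6912;  ∫_0^4 36*x^2 dx = 768.
  Sum: 82944/5 − 6912 + 768 = 52224/5.
Adding: ||u||_{H^1}^2 = 354352/35 + 52224/5 = 143984/7.


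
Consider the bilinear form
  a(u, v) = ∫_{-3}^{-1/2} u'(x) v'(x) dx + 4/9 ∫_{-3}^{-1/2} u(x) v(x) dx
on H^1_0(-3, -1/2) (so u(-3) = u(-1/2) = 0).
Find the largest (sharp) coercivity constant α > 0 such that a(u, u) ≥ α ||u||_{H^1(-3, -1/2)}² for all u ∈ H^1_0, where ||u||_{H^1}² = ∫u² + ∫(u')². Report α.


α = 4*(25 + 9*π^2)/(9*(25 + 4*π^2))

Coercivity of a(·,·) on H^1_0(-3, -1/2) means a(u, u) ≥ α ||u||_{H^1}² for every u ∈ H^1_0.
The interval has length L = 5/2, and Poincaré/coercivity depend only on L. Here a(u, u) = ∫(u')² + (4/9)·∫u².
Here 0 < c = 4/9 < 1. The condition a(u,u) ≥ α||u||_{H^1}² reads (1−α)∫(u')² ≥ (α−c)∫u². Any admissible α is ≤ 1 (rapidly oscillating u have ∫u²/∫(u')² → 0), and α = 1 would force 0 ≥ (1−c)∫u², impossible since c < 1; so 1−α > 0. By the sharp Poincaré inequality on H^1_0 of an interval of length L, ∫(u')² ≥ (π/L)²∫u² with equality for the first sine mode sin(π(x−x₀)/L) (x₀ the left endpoint), so the inequality holds for all u iff (1−α)(π/L)² ≥ α − c, i.e. α ≤ ((π/L)² + c)/((π/L)² + 1) = (1 + c(L/π)²)/(1 + (L/π)²). With (π/L)² = 4*π^2/25 and c = 4/9, the largest admissible constant is α = ((π/L)² + c)/((π/L)² + 1).
Simplifying, α = 4*(25 + 9*π^2)/(9*(25 + 4*π^2)).


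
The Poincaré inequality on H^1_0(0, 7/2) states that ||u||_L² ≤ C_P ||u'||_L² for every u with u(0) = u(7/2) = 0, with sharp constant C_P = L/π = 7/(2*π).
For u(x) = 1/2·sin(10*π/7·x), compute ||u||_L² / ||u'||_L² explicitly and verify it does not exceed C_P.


||u||_L² / ||u'||_L² = 7/(10*π) < C_P = 7/(2*π).

u(x) = 1/2·sin(10*π/7·x), so u'(x) = 5*π*cos(10*π*x/7)/7.
Writing u(x) = A·sin(kπx/L) with A = 1/2 and k = 5, use ∫_0^L sin²(kπx/L) dx = L/2 and ∫_0^L cos²(kπx/L) dx = L/2.
u² = 1/4·sin²(10*π/7·x) and (u')² = 25*π^2/49·cos²(10*π/7·x), and each of sin², cos² integrates to L/2 = 7/4 over (0, 7/2).
∫_0^7/2 u² dx = 7/16, so ||u||_L² = sqrt(7)/4.
∫_0^7/2 (u')² dx = 25*π^2/28, so ||u'||_L² = 5*sqrt(7)*π/14.
Ratio ||u||_L² / ||u'||_L² = 7/(10*π).
Sharp Poincaré constant on H^1_0(0, 7/2) is C_P = L/π = 7/(2*π), achieved by sin(2*π/7·x).
This is the k = 5 harmonic; the ratio L/(kπ) is strictly less than C_P = L/π, consistent with the sharp inequality ||u||_L² ≤ C_P ||u'||_L².


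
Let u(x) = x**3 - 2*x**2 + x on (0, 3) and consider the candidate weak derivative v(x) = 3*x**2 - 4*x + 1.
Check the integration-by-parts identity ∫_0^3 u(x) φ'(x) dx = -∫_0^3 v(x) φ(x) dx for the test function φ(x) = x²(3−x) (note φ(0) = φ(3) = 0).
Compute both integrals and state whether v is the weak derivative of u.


LHS = -621/20, RHS = -621/20. Yes, v = u' weakly.

u(x) = x**3 - 2*x**2 + x, classical derivative u'(x) = 3*x**2 - 4*x + 1.
φ(x) = x²(3−x), so φ'(x) = 3*x*(2 - x).
Note φ(0) = φ(3) = 0, so the boundary term u·φ vanishes.
LHS = ∫_0^3 u(x) φ'(x) dx = ∫_0^3 (-3*x^5 + 12*x^4 - 15*x^3 + 6*x^2) dx. Term by term:
  ∫_0^3 -3*x^5 dx = -729/2;  ∫_0^3 12*x^4 dx = 2916/5;  ∫_0^3 -15*x^3 dx = -1215/4;
  ∫_0^3 6*x^2 dx = 54.
Sum: -729/2 + 2916/5 − 1215/4 + 54 = -621/20.
So LHS = -621/20.
∫_0^3 v(x) φ(x) dx = ∫_0^3 (-3*x^5 + 13*x^4 - 13*x^3 + 3*x^2) dx. Term by term:
  ∫_0^3 -3*x^5 dx = -729/2;  ∫_0^3 13*x^4 dx = 3159/5;  ∫_0^3 -13*x^3 dx = -1053/4;
  ∫_0^3 3*x^2 dx = 27.
Sum: -729/2 + 3159/5 − 1053/4 + 27 = 621/20.
So RHS = -∫_0^3 v(x) φ(x) dx = -621/20.
LHS = RHS, so the identity holds for this test φ.
Moreover u is smooth here and v(x) = u'(x) = 3*x**2 - 4*x + 1 pointwise, so the identity holds for every test function. Hence v is the weak derivative of u.


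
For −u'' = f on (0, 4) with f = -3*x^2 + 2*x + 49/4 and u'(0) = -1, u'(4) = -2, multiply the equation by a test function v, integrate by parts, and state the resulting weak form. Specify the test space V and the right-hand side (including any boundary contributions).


V = H^1(0, 4) (v unrestricted at boundary; u is determined up to an additive constant); weak form: ∫_0^4 u'v' dx = ∫_0^4 (-3*x^2 + 2*x + 49/4) v dx − 2·v(4) + v(0) for all v ∈ V.

Multiply both sides by a test function v and integrate from 0 to 4:
  ∫_0^4 −u''(x) v(x) dx = ∫_0^4 f(x) v(x) dx.
Integrate the LHS by parts once:
  ∫_0^4 −u'' v dx = −[u'(x) v(x)]_0^4 + ∫_0^4 u'(x) v'(x) dx.
Thus ∫_0^4 u'(x) v'(x) dx = ∫_0^4 f(x) v(x) dx + [u'(x) v(x)]_0^4.
Choose V so that boundary terms are either known or forced to vanish.
u has inhomogeneous Neumann u'(0) = -1, u'(4) = -2. [u' v]_0^4 = (-2)·v(4) − (-1)·v(0) = − 2·v(4) + v(0). Take V = H^1(0, 4); boundary term becomes part of RHS.
Weak formulation: find u (satisfying any essential BC) such that ∫_0^4 u'(x) v'(x) dx = ∫_0^4 f v dx − 2·v(4) + v(0) for all v ∈ V (Neumann data are natural BCs: they enter the RHS as boundary terms).
Substituting f(x) = -3*x^2 + 2*x + 49/4, the right-hand side is ∫_0^4 (-3*x^2 + 2*x + 49/4) v dx − 2·v(4) + v(0).
Compatibility check (pure Neumann): taking v ≡ 1 ∈ V gives 0 = ∫_0^4 f dx + (-2) − (-1), i.e. ∫_0^4 f dx must equal u'(0) − u'(4) = 1. Indeed ∫_0^4 (-3*x^2 + 2*x + 49/4) dx = 1, so the data are compatible. The solution is then unique only up to an additive constant (fix it e.g. by requiring ∫_0^4 u dx = 0).


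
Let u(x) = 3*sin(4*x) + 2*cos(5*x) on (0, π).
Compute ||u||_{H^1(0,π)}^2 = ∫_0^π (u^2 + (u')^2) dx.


||u||_{H^1(0,π)}^2 = -832/3 + 257*π/2

u'(x) = -10*sin(5*x) + 12*cos(4*x).
Expand u² and (u')² and integrate term by term on (0, π), using: for integers n ≥ 1, ∫_0^π sin²(nx) dx = ∫_0^π cos²(nx) dx = π/2; for n ≠ n', ∫_0^π sin(nx)sin(n'x) dx = ∫_0^π cos(nx)cos(n'x) dx = 0; and by product-to-sum, ∫_0^π sin(nx)cos(n'x) dx = ½∫_0^π [sin((n+n')x) + sin((n−n')x)] dx, which is 0 when n+n' is even and 2n/(n²−n'²) when n+n' is odd (it need not vanish on (0, π)).
  u² squared terms: (2)²·∫cos(5x)² dx = 4·π/2 = 2*π;  (3)²·∫sin(4x)² dx = 9·π/2 = 9*π/2.
  u² cross terms: 2·(2)·(3)·∫cos(5x)·sin(4x) dx = 12·(-8/9) = -32/3.
  So ∫_0^π u² dx = 2*π + 9*π/2 − 32/3 = -32/3 + 13*π/2.
  (u')² squared terms: (-10)²·∫sin(5x)² dx = 100·π/2 = 50*π;  (12)²·∫cos(4x)² dx = 144·π/2 = 72*π.
  (u')² cross terms: 2·(-10)·(12)·∫sin(5x)·cos(4x) dx = -240·(10/9) = -800/3.
  So ∫_0^π (u')² dx = 50*π + 72*π − 800/3 = -800/3 + 122*π.
||u||_{H^1}^2 = (-32/3 + 13*π/2) + (-800/3 + 122*π) = -832/3 + 257*π/2.


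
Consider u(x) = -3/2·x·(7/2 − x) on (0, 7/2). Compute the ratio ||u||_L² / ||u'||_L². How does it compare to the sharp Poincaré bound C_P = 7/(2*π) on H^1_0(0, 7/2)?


||u||_L² / ||u'||_L² = 7*sqrt(10)/20 < C_P = 7/(2*π).

u(x) = -3/2·x·(7/2 − x), so u'(x) = 3*x - 21/4.
u(x) = -3/2·x·(7/2 − x) vanishes at x = 0 and x = 7/2, so u ∈ H^1_0(0, 7/2). Differentiate via the product rule and integrate the resulting polynomials term by term.
  ∫_0^7/2 u² dx = ∫_0^7/2 (9*x^4/4 - 63*x^3/4 + 441*x^2/16) dx. Term by term:
    ∫_0^7/2 9*x^4/4 dx = 151263/640;  ∫_0^7/2 -63*x^3/4 dx = -151263/256;  ∫_0^7/2 441*x^2/16 dx = 50421/128.
  Sum: 151263/640 − 151263/256 + 50421/128 = 50421/1280.
  ∫_0^7/2 (u')² dx = ∫_0^7/2 (9*x^2 - 63*x/2 + 441/16) dx. Term by term:
    ∫_0^7/2 9*x^2 dx = 1029/8;  ∫_0^7/2 -63*x/2 dx = -3087/16;  ∫_0^7/2 441/16 dx = 3087/32.
  Sum: 1029/8 − 3087/16 + 3087/32 = 1029/32.
∫_0^7/2 u² dx = 50421/1280, so ||u||_L² = 49*sqrt(105)/80.
∫_0^7/2 (u')² dx = 1029/32, so ||u'||_L² = 7*sqrt(42)/8.
Ratio ||u||_L² / ||u'||_L² = 7*sqrt(10)/20.
Sharp Poincaré constant on H^1_0(0, 7/2) is C_P = L/π = 7/(2*π), achieved by sin(2*π/7·x).
A polynomial bump cannot attain the sharp Poincaré constant (only the first sine eigenfunction does), so the ratio is strictly less than C_P, consistent with ||u||_L² ≤ C_P ||u'||_L².


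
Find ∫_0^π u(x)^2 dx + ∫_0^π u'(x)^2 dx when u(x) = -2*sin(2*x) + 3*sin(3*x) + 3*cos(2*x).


||u||_{H^1(0,π)}^2 = 108 + 155*π/2

u'(x) = -6*sin(2*x) - 4*cos(2*x) + 9*cos(3*x).
Expand u² and (u')² and integrate term by term on (0, π), using: for integers n ≥ 1, ∫_0^π sin²(nx) dx = ∫_0^π cos²(nx) dx = π/2; for n ≠ n', ∫_0^π sin(nx)sin(n'x) dx = ∫_0^π cos(nx)cos(n'x) dx = 0; and by product-to-sum, ∫_0^π sin(nx)cos(n'x) dx = ½∫_0^π [sin((n+n')x) + sin((n−n')x)] dx, which is 0 when n+n' is even and 2n/(n²−n'²) when n+n' is odd (it need not vanish on (0, π)).
  u² squared terms: (-2)²·∫sin(2x)² dx = 4·π/2 = 2*π;  (3)²·∫cos(2x)² dx = 9·π/2 = 9*π/2;  (3)²·∫sin(3x)² dx = 9·π/2 = 9*π/2.
  u² cross terms: 2·(-2)·(3)·∫sin(2x)·cos(2x) dx = -12·(0) = 0;  2·(-2)·(3)·∫sin(2x)·sin(3x) dx = -12·(0) = 0;  2·(3)·(3)·∫cos(2x)·sin(3x) dx = 18·(6/5) = 108/5.
  So ∫_0^π u² dx = 2*π + 9*π/2 + 9*π/2 + 0 + 0 + 108/5 = 108/5 + 11*π.
  (u')² squared terms: (-6)²·∫sin(2x)² dx = 36·π/2 = 18*π;  (-4)²·∫cos(2x)² dx = 16·π/2 = 8*π;  (9)²·∫cos(3x)² dx = 81·π/2 = 81*π/2.
  (u')² cross terms: 2·(-6)·(-4)·∫sin(2x)·cos(2x) dx = 48·(0) = 0;  2·(-6)·(9)·∫sin(2x)·cos(3x) dx = -108·(-4/5) = 432/5;  2·(-4)·(9)·∫cos(2x)·cos(3x) dx = -72·(0) = 0.
  So ∫_0^π (u')² dx = 18*π + 8*π + 81*π/2 + 0 + 432/5 + 0 = 432/5 + 133*π/2.
||u||_{H^1}^2 = (108/5 + 11*π) + (432/5 + 133*π/2) = 108 + 155*π/2.


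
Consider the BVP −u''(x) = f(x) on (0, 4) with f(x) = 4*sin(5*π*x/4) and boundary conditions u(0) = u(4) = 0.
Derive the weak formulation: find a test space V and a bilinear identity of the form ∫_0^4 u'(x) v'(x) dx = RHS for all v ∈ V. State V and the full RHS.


V = H^1_0(0, 4) (so v(0) = v(4) = 0); weak form: ∫_0^4 u'v' dx = ∫_0^4 (4*sin(5*π*x/4)) v dx for all v ∈ V.

Multiply both sides by a test function v and integrate from 0 to 4:
  ∫_0^4 −u''(x) v(x) dx = ∫_0^4 f(x) v(x) dx.
Integrate the LHS by parts once:
  ∫_0^4 −u'' v dx = −[u'(x) v(x)]_0^4 + ∫_0^4 u'(x) v'(x) dx.
Thus ∫_0^4 u'(x) v'(x) dx = ∫_0^4 f(x) v(x) dx + [u'(x) v(x)]_0^4.
Choose V so that boundary terms are either known or forced to vanish.
u is Dirichlet: u(0) = u(4) = 0. Let V = H^1_0(0, 4); then v(0) = v(4) = 0, and [u' v]_0^4 = 0.
Weak formulation: find u (satisfying any essential BC) such that ∫_0^4 u'(x) v'(x) dx = ∫_0^4 f v dx for all v ∈ V.
Substituting f(x) = 4*sin(5*π*x/4), the right-hand side is ∫_0^4 (4*sin(5*π*x/4)) v dx.


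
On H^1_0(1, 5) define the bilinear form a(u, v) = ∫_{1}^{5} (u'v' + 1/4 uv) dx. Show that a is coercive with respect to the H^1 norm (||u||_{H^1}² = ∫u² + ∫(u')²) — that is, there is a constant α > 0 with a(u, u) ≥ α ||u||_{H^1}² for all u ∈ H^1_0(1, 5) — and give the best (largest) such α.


α = (4 + π^2)/(π^2 + 16)

Coercivity of a(·,·) on H^1_0(1, 5) means a(u, u) ≥ α ||u||_{H^1}² for every u ∈ H^1_0.
The interval has length L = 4, and Poincaré/coercivity depend only on L. Here a(u, u) = ∫(u')² + (1/4)·∫u².
Here 0 < c = 1/4 < 1. The condition a(u,u) ≥ α||u||_{H^1}² reads (1−α)∫(u')² ≥ (α−c)∫u². Any admissible α is ≤ 1 (rapidly oscillating u have ∫u²/∫(u')² → 0), and α = 1 would force 0 ≥ (1−c)∫u², impossible since c < 1; so 1−α > 0. By the sharp Poincaré inequality on H^1_0 of an interval of length L, ∫(u')² ≥ (π/L)²∫u² with equality for the first sine mode sin(π(x−x₀)/L) (x₀ the left endpoint), so the inequality holds for all u iff (1−α)(π/L)² ≥ α − c, i.e. α ≤ ((π/L)² + c)/((π/L)² + 1) = (1 + c(L/π)²)/(1 + (L/π)²). With (π/L)² = π^2/16 and c = 1/4, the largest admissible constant is α = ((π/L)² + c)/((π/L)² + 1).
Simplifying, α = (4 + π^2)/(π^2 + 16).


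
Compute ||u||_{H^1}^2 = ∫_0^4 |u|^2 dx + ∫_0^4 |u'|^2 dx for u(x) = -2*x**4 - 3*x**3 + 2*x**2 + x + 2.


||u||_{H^1}^2 = 141714044/315

The H^1 norm (squared) on an interval (0, L) is
  ||u||_{H^1}^2 = ∫_0^L u(x)^2 dx + ∫_0^L u'(x)^2 dx.
Compute u'(x) = -8*x**3 - 9*x**2 + 4*x + 1.
Then u(x)^2 = 4*x**8 + 12*x**7 + x**6 - 16*x**5 - 10*x**4 - 8*x**3 + 9*x**2 + 4*x + 4 and u'(x)^2 = 64*x**6 + 144*x**5 + 17*x**4 - 88*x**3 - 2*x**2 + 8*x + 1.
Integrate each monomial from 0 to 4 using ∫_0^4 c·x^n dx = c·4^(n+1)/(n+1):
  ∫_0^4 u(x)^2 dx = ∫_0^4 (4*x^8 + 12*x^7 + x^6 - 16*x^5 - 10*x^4 - 8*x^3 + 9*x^2 + 4*x + 4) dx. Term by term:
    ∫_0^4 4*x^8 dx = 1048576/9;  ∫_0^4 12*x^7 dx = 98304;  ∫_0^4 x^6 dx = 16384/7;
    ∫_0^4 -16*x^5 dx = -32768/3;  ∫_0^4 -10*x^4 dx = -2048;  ∫_0^4 -8*x^3 dx = -512;
    ∫_0^4 9*x^2 dx = 192;  ∫_0^4 4*x dx = 32;  ∫_0^4 4 dx = 16.
  Sum: 1048576/9 + 98304 + 16384/7 − 32768/3 − 2048 − 512 + 192 + 32 + 16 = 12846352/63.
  ∫_0^4 u'(x)^2 dx = ∫_0^4 (64*x^6 + 144*x^5 + 17*x^4 - 88*x^3 - 2*x^2 + 8*x + 1) dx. Term by term:
    ∫_0^4 64*x^6 dx = 1048576/7;  ∫_0^4 144*x^5 dx = 98304;  ∫_0^4 17*x^4 dx = 17408/5;
    ∫_0^4 -88*x^3 dx = -5632;  ∫_0^4 -2*x^2 dx = -128/3;  ∫_0^4 8*x dx = 64;
    ∫_0^4 1 dx = 4.
  Sum: 1048576/7 + 98304 + 17408/5 − 5632 − 128/3 + 64 + 4 = 25827428/105.
Adding: ||u||_{H^1}^2 = 12846352/63 + 25827428/105 = 141714044/315.


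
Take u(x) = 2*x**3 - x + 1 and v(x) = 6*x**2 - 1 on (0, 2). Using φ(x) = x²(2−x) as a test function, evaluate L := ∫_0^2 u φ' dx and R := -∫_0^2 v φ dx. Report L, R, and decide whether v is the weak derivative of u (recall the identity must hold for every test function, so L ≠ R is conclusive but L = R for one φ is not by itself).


LHS = -172/15, RHS = -172/15. Yes, v = u' weakly.

u(x) = 2*x**3 - x + 1, classical derivative u'(x) = 6*x**2 - 1.
φ(x) = x²(2−x), so φ'(x) = x*(4 - 3*x).
Note φ(0) = φ(2) = 0, so the boundary term u·φ vanishes.
LHS = ∫_0^2 u(x) φ'(x) dx = ∫_0^2 (-6*x^5 + 8*x^4 + 3*x^3 - 7*x^2 + 4*x) dx. Term by term:
  ∫_0^2 -6*x^5 dx = -64;  ∫_0^2 8*x^4 dx = 256/5;  ∫_0^2 3*x^3 dx = 12;
  ∫_0^2 -7*x^2 dx = -56/3;  ∫_0^2 4*x dx = 8.
Sum: -64 + 256/5 + 12 − 56/3 + 8 = -172/15.
So LHS = -172/15.
∫_0^2 v(x) φ(x) dx = ∫_0^2 (-6*x^5 + 12*x^4 + x^3 - 2*x^2) dx. Term by term:
  ∫_0^2 -6*x^5 dx = -64;  ∫_0^2 12*x^4 dx = 384/5;  ∫_0^2 x^3 dx = 4;
  ∫_0^2 -2*x^2 dx = -16/3.
Sum: -64 + 384/5 + 4 − 16/3 = 172/15.
So RHS = -∫_0^2 v(x) φ(x) dx = -172/15.
LHS = RHS, so the identity holds for this test φ.
Moreover u is smooth here and v(x) = u'(x) = 6*x**2 - 1 pointwise, so the identity holds for every test function. Hence v is the weak derivative of u.


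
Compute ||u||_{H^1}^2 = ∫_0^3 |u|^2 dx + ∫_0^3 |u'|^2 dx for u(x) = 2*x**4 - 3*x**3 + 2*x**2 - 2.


||u||_{H^1}^2 = 768657/70

The H^1 norm (squared) on an interval (0, L) is
  ||u||_{H^1}^2 = ∫_0^L u(x)^2 dx + ∫_0^L u'(x)^2 dx.
Compute u'(x) = 8*x**3 - 9*x**2 + 4*x.
Then u(x)^2 = 4*x**8 - 12*x**7 + 17*x**6 - 12*x**5 - 4*x**4 + 12*x**3 - 8*x**2 + 4 and u'(x)^2 = 64*x**6 - 144*x**5 + 145*x**4 - 72*x**3 + 16*x**2.
Integrate each monomial from 0 to 3 using ∫_0^3 c·x^n dx = c·3^(n+1)/(n+1):
  ∫_0^3 u(x)^2 dx = ∫_0^3 (4*x^8 - 12*x^7 + 17*x^6 - 12*x^5 - 4*x^4 + 12*x^3 - 8*x^2 + 4) dx. Term by term:
    ∫_0^3 4*x^8 dx = 8748;  ∫_0^3 -12*x^7 dx = -19683/2;  ∫_0^3 17*x^6 dx = 37179/7;
    ∫_0^3 -12*x^5 dx = -1458;  ∫_0^3 -4*x^4 dx = -972/5;  ∫_0^3 12*x^3 dx = 243;
    ∫_0^3 -8*x^2 dx = -72;  ∫_0^3 4 dx = 12.
  Sum: 8748 − 19683/2 + 37179/7 − 1458 − 972/5 + 243 − 72 + 12 = 192387/70.
  ∫_0^3 u'(x)^2 dx = ∫_0^3 (64*x^6 - 144*x^5 + 145*x^4 - 72*x^3 + 16*x^2) dx. Term by term:
    ∫_0^3 64*x^6 dx = 139968/7;  ∫_0^3 -144*x^5 dx = -17496;  ∫_0^3 145*x^4 dx = 7047;
    ∫_0^3 -72*x^3 dx = -1458;  ∫_0^3 16*x^2 dx = 144.
  Sum: 139968/7 − 17496 + 7047 − 1458 + 144 = 57627/7.
Adding: ||u||_{H^1}^2 = 192387/70 + 57627/7 = 768657/70.


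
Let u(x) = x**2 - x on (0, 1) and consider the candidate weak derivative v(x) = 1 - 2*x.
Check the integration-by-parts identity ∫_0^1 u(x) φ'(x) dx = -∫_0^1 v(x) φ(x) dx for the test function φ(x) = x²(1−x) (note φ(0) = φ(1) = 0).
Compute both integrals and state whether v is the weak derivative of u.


LHS = -1/60, RHS = 1/60. No, v is not the weak derivative of u.

u(x) = x**2 - x, classical derivative u'(x) = 2*x - 1.
φ(x) = x²(1−x), so φ'(x) = x*(2 - 3*x).
Note φ(0) = φ(1) = 0, so the boundary term u·φ vanishes.
LHS = ∫_0^1 u(x) φ'(x) dx = ∫_0^1 (-3*x^4 + 5*x^3 - 2*x^2) dx. Term by term:
  ∫_0^1 -3*x^4 dx = -3/5;  ∫_0^1 5*x^3 dx = 5/4;  ∫_0^1 -2*x^2 dx = -2/3.
Sum: -3/5 + 5/4 − 2/3 = -1/60.
So LHS = -1/60.
∫_0^1 v(x) φ(x) dx = ∫_0^1 (2*x^4 - 3*x^3 + x^2) dx. Term by term:
  ∫_0^1 2*x^4 dx = 2/5;  ∫_0^1 -3*x^3 dx = -3/4;  ∫_0^1 x^2 dx = 1/3.
Sum: 2/5 − 3/4 + 1/3 = -1/60.
So RHS = -∫_0^1 v(x) φ(x) dx = 1/60.
LHS − RHS = -1/30 ≠ 0, so the identity fails.
(For a valid weak derivative the identity must hold for EVERY test function, in particular this one. The failure shows v is NOT the weak derivative of u.)
Correct weak derivative would be u'(x) = 2*x - 1.


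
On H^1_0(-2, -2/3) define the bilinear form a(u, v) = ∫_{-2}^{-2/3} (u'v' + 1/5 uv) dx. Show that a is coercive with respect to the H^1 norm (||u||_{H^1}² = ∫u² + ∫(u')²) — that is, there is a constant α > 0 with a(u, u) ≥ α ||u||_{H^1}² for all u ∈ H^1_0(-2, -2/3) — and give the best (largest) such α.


α = (16 + 45*π^2)/(5*(16 + 9*π^2))

Coercivity of a(·,·) on H^1_0(-2, -2/3) means a(u, u) ≥ α ||u||_{H^1}² for every u ∈ H^1_0.
The interval has length L = 4/3, and Poincaré/coercivity depend only on L. Here a(u, u) = ∫(u')² + (1/5)·∫u².
Here 0 < c = 1/5 < 1. The condition a(u,u) ≥ α||u||_{H^1}² reads (1−α)∫(u')² ≥ (α−c)∫u². Any admissible α is ≤ 1 (rapidly oscillating u have ∫u²/∫(u')² → 0), and α = 1 would force 0 ≥ (1−c)∫u², impossible since c < 1; so 1−α > 0. By the sharp Poincaré inequality on H^1_0 of an interval of length L, ∫(u')² ≥ (π/L)²∫u² with equality for the first sine mode sin(π(x−x₀)/L) (x₀ the left endpoint), so the inequality holds for all u iff (1−α)(π/L)² ≥ α − c, i.e. α ≤ ((π/L)² + c)/((π/L)² + 1) = (1 + c(L/π)²)/(1 + (L/π)²). With (π/L)² = 9*π^2/16 and c = 1/5, the largest admissible constant is α = ((π/L)² + c)/((π/L)² + 1).
Simplifying, α = (16 + 45*π^2)/(5*(16 + 9*π^2)).


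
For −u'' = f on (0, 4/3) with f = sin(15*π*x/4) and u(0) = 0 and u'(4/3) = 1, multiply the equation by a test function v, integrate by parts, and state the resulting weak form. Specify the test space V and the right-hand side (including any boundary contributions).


V = {v ∈ H^1(0, 4/3) : v(0) = 0} (test functions vanish at x = 0 where u is specified); weak form: ∫_0^4/3 u'v' dx = ∫_0^4/3 (sin(15*π*x/4)) v dx + v(4/3) for all v ∈ V.

Multiply both sides by a test function v and integrate from 0 to 4/3:
  ∫_0^4/3 −u''(x) v(x) dx = ∫_0^4/3 f(x) v(x) dx.
Integrate the LHS by parts once:
  ∫_0^4/3 −u'' v dx = −[u'(x) v(x)]_0^4/3 + ∫_0^4/3 u'(x) v'(x) dx.
Thus ∫_0^4/3 u'(x) v'(x) dx = ∫_0^4/3 f(x) v(x) dx + [u'(x) v(x)]_0^4/3.
Choose V so that boundary terms are either known or forced to vanish.
Mixed BC: u(0) = 0 (Dirichlet) and u'(4/3) = 1 (Neumann). Define V = {v ∈ H^1(0, 4/3) : v(0) = 0}. Then [u' v]_0^4/3 = u'(4/3)·v(4/3) − u'(0)·0 = v(4/3).
Weak formulation: find u (satisfying any essential BC) such that ∫_0^4/3 u'(x) v'(x) dx = ∫_0^4/3 f v dx + v(4/3) for all v ∈ V (Dirichlet at 0 absorbed into V; Neumann datum at x = 4/3 contributes the boundary term).
Substituting f(x) = sin(15*π*x/4), the right-hand side is ∫_0^4/3 (sin(15*π*x/4)) v dx + v(4/3).


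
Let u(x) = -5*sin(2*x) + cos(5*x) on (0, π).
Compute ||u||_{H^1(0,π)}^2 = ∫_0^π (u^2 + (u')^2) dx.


||u||_{H^1(0,π)}^2 = 1040/21 + 151*π/2

u'(x) = -5*sin(5*x) - 10*cos(2*x).
Expand u² and (u')² and integrate term by term on (0, π), using: for integers n ≥ 1, ∫_0^π sin²(nx) dx = ∫_0^π cos²(nx) dx = π/2; for n ≠ n', ∫_0^π sin(nx)sin(n'x) dx = ∫_0^π cos(nx)cos(n'x) dx = 0; and by product-to-sum, ∫_0^π sin(nx)cos(n'x) dx = ½∫_0^π [sin((n+n')x) + sin((n−n')x)] dx, which is 0 when n+n' is even and 2n/(n²−n'²) when n+n' is odd (it need not vanish on (0, π)).
  u² squared terms: (-5)²·∫sin(2x)² dx = 25·π/2 = 25*π/2;  (1)²·∫cos(5x)² dx = 1·π/2 = π/2.
  u² cross terms: 2·(-5)·(1)·∫sin(2x)·cos(5x) dx = -10·(-4/21) = 40/21.
  So ∫_0^π u² dx = 25*π/2 + π/2 + 40/21 = 40/21 + 13*π.
  (u')² squared terms: (-10)²·∫cos(2x)² dx = 100·π/2 = 50*π;  (-5)²·∫sin(5x)² dx = 25·π/2 = 25*π/2.
  (u')² cross terms: 2·(-10)·(-5)·∫cos(2x)·sin(5x) dx = 100·(10/21) = 1000/21.
  So ∫_0^π (u')² dx = 50*π + 25*π/2 + 1000/21 = 1000/21 + 125*π/2.
||u||_{H^1}^2 = (40/21 + 13*π) + (1000/21 + 125*π/2) = 1040/21 + 151*π/2.


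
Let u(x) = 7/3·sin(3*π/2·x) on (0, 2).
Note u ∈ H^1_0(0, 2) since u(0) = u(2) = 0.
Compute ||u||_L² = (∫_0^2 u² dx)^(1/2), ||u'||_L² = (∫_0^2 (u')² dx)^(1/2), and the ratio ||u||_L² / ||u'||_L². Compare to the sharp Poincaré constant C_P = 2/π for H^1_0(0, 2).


||u||_L² / ||u'||_L² = 2/(3*π) < C_P = 2/π.

u(x) = 7/3·sin(3*π/2·x), so u'(x) = 7*π*cos(3*π*x/2)/2.
Writing u(x) = A·sin(kπx/L) with A = 7/3 and k = 3, use ∫_0^L sin²(kπx/L) dx = L/2 and ∫_0^L cos²(kπx/L) dx = L/2.
u² = 49/9·sin²(3*π/2·x) and (u')² = 49*π^2/4·cos²(3*π/2·x), and each of sin², cos² integrates to L/2 = 1 over (0, 2).
∫_0^2 u² dx = 49/9, so ||u||_L² = 7/3.
∫_0^2 (u')² dx = 49*π^2/4, so ||u'||_L² = 7*π/2.
Ratio ||u||_L² / ||u'||_L² = 2/(3*π).
Sharp Poincaré constant on H^1_0(0, 2) is C_P = L/π = 2/π, achieved by sin(π/2·x).
This is the k = 3 harmonic; the ratio L/(kπ) is strictly less than C_P = L/π, consistent with the sharp inequality ||u||_L² ≤ C_P ||u'||_L².


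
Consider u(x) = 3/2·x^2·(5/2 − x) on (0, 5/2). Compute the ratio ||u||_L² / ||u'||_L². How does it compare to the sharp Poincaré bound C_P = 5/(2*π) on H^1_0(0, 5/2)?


||u||_L² / ||u'||_L² = 5*sqrt(14)/28 < C_P = 5/(2*π).

u(x) = 3/2·x^2·(5/2 − x), so u'(x) = 3*x*(5 - 3*x)/2.
u(x) = 3/2·x^2·(5/2 − x) vanishes at x = 0 and x = 5/2, so u ∈ H^1_0(0, 5/2). Differentiate via the product rule and integrate the resulting polynomials term by term.
  ∫_0^5/2 u² dx = ∫_0^5/2 (9*x^6/4 - 45*x^5/4 + 225*x^4/16) dx. Term by term:
    ∫_0^5/2 9*x^6/4 dx = 703125/3584;  ∫_0^5/2 -45*x^5/4 dx = -234375/512;  ∫_0^5/2 225*x^4/16 dx = 140625/512.
  Sum: 703125/3584 − 234375/512 + 140625/512 = 46875/3584.
  ∫_0^5/2 (u')² dx = ∫_0^5/2 (81*x^4/4 - 135*x^3/2 + 225*x^2/4) dx. Term by term:
    ∫_0^5/2 81*x^4/4 dx = 50625/128;  ∫_0^5/2 -135*x^3/2 dx = -84375/128;  ∫_0^5/2 225*x^2/4 dx = 9375/32.
  Sum: 50625/128 − 84375/128 + 9375/32 = 1875/64.
∫_0^5/2 u² dx = 46875/3584, so ||u||_L² = 125*sqrt(42)/224.
∫_0^5/2 (u')² dx = 1875/64, so ||u'||_L² = 25*sqrt(3)/8.
Ratio ||u||_L² / ||u'||_L² = 5*sqrt(14)/28.
Sharp Poincaré constant on H^1_0(0, 5/2) is C_P = L/π = 5/(2*π), achieved by sin(2*π/5·x).
A polynomial bump cannot attain the sharp Poincaré constant (only the first sine eigenfunction does), so the ratio is strictly less than C_P, consistent with ||u||_L² ≤ C_P ||u'||_L².


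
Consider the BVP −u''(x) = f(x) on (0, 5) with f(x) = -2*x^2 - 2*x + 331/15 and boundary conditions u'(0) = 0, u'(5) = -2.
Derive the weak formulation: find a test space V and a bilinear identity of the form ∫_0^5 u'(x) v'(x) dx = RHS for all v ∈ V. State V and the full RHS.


V = H^1(0, 5) (v unrestricted at boundary; u is determined up to an additive constant); weak form: ∫_0^5 u'v' dx = ∫_0^5 (-2*x^2 - 2*x + 331/15) v dx − 2·v(5) for all v ∈ V.

Multiply both sides by a test function v and integrate from 0 to 5:
  ∫_0^5 −u''(x) v(x) dx = ∫_0^5 f(x) v(x) dx.
Integrate the LHS by parts once:
  ∫_0^5 −u'' v dx = −[u'(x) v(x)]_0^5 + ∫_0^5 u'(x) v'(x) dx.
Thus ∫_0^5 u'(x) v'(x) dx = ∫_0^5 f(x) v(x) dx + [u'(x) v(x)]_0^5.
Choose V so that boundary terms are either known or forced to vanish.
u has inhomogeneous Neumann u'(0) = 0, u'(5) = -2. [u' v]_0^5 = (-2)·v(5) − (0)·v(0) = − 2·v(5). Take V = H^1(0, 5); boundary term becomes part of RHS.
Weak formulation: find u (satisfying any essential BC) such that ∫_0^5 u'(x) v'(x) dx = ∫_0^5 f v dx − 2·v(5) for all v ∈ V (Neumann data are natural BCs: they enter the RHS as boundary terms).
Substituting f(x) = -2*x^2 - 2*x + 331/15, the right-hand side is ∫_0^5 (-2*x^2 - 2*x + 331/15) v dx − 2·v(5).
Compatibility check (pure Neumann): taking v ≡ 1 ∈ V gives 0 = ∫_0^5 f dx + (-2) − (0), i.e. ∫_0^5 f dx must equal u'(0) − u'(5) = 2. Indeed ∫_0^5 (-2*x^2 - 2*x + 331/15) dx = 2, so the data are compatible. The solution is then unique only up to an additive constant (fix it e.g. by requiring ∫_0^5 u dx = 0).


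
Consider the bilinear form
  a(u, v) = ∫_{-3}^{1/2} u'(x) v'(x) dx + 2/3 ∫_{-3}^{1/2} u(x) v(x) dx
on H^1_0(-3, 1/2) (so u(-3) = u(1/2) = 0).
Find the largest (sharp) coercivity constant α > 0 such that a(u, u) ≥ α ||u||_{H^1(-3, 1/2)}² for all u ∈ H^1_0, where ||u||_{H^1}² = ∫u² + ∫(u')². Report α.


α = 2*(49 + 6*π^2)/(3*(4*π^2 + 49))

Coercivity of a(·,·) on H^1_0(-3, 1/2) means a(u, u) ≥ α ||u||_{H^1}² for every u ∈ H^1_0.
The interval has length L = 7/2, and Poincaré/coercivity depend only on L. Here a(u, u) = ∫(u')² + (2/3)·∫u².
Here 0 < c = 2/3 < 1. The condition a(u,u) ≥ α||u||_{H^1}² reads (1−α)∫(u')² ≥ (α−c)∫u². Any admissible α is ≤ 1 (rapidly oscillating u have ∫u²/∫(u')² → 0), and α = 1 would force 0 ≥ (1−c)∫u², impossible since c < 1; so 1−α > 0. By the sharp Poincaré inequality on H^1_0 of an interval of length L, ∫(u')² ≥ (π/L)²∫u² with equality for the first sine mode sin(π(x−x₀)/L) (x₀ the left endpoint), so the inequality holds for all u iff (1−α)(π/L)² ≥ α − c, i.e. α ≤ ((π/L)² + c)/((π/L)² + 1) = (1 + c(L/π)²)/(1 + (L/π)²). With (π/L)² = 4*π^2/49 and c = 2/3, the largest admissible constant is α = ((π/L)² + c)/((π/L)² + 1).
Simplifying, α = 2*(49 + 6*π^2)/(3*(4*π^2 + 49)).


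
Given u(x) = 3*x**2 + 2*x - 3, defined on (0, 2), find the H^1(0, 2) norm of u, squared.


||u||_{H^1}^2 = 3214/15

The H^1 norm (squared) on an interval (0, L) is
  ||u||_{H^1}^2 = ∫_0^L u(x)^2 dx + ∫_0^L u'(x)^2 dx.
Compute u'(x) = 6*x + 2.
Then u(x)^2 = 9*x**4 + 12*x**3 - 14*x**2 - 12*x + 9 and u'(x)^2 = 36*x**2 + 24*x + 4.
Integrate each monomial from 0 to 2 using ∫_0^2 c·x^n dx = c·2^(n+1)/(n+1):
  ∫_0^2 u(x)^2 dx = ∫_0^2 (9*x^4 + 12*x^3 - 14*x^2 - 12*x + 9) dx. Term by term:
    ∫_0^2 9*x^4 dx = 288/5;  ∫_0^2 12*x^3 dx = 48;  ∫_0^2 -14*x^2 dx = -112/3;
    ∫_0^2 -12*x dx = -24;  ∫_0^2 9 dx = 18.
  Sum: 288/5 + 48 − 112/3 − 24 + 18 = 934/15.
  ∫_0^2 u'(x)^2 dx = ∫_0^2 (36*x^2 + 24*x + 4) dx. Term by term:
    ∫_0^2 36*x^2 dx = 96;  ∫_0^2 24*x dx = 48;  ∫_0^2 4 dx = 8.
  Sum: 96 + 48 + 8 = 152.
Adding: ||u||_{H^1}^2 = 934/15 + 152 = 3214/15.


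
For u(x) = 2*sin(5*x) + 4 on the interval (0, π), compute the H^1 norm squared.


||u||_{H^1(0,π)}^2 = 32/5 + 68*π

u'(x) = 10*cos(5*x).
Expand u² and (u')² and integrate term by term on (0, π), using: for integers n ≥ 1, ∫_0^π sin²(nx) dx = ∫_0^π cos²(nx) dx = π/2; for n ≠ n', ∫_0^π sin(nx)sin(n'x) dx = ∫_0^π cos(nx)cos(n'x) dx = 0; and by product-to-sum, ∫_0^π sin(nx)cos(n'x) dx = ½∫_0^π [sin((n+n')x) + sin((n−n')x)] dx, which is 0 when n+n' is even and 2n/(n²−n'²) when n+n' is odd (it need not vanish on (0, π)). For the constant mode: ∫_0^π 1 dx = π, ∫_0^π cos(nx) dx = 0, ∫_0^π sin(nx) dx = (1−(−1)^n)/n.
  u² squared terms: (4)²·∫1 dx = 16·π = 16*π;  (2)²·∫sin(5x)² dx = 4·π/2 = 2*π.
  u² cross terms: 2·(4)·(2)·∫1·sin(5x) dx = 16·(2/5) = 32/5.
  So ∫_0^π u² dx = 16*π + 2*π + 32/5 = 32/5 + 18*π.
  (u')² squared terms: (10)²·∫cos(5x)² dx = 100·π/2 = 50*π.
  So ∫_0^π (u')² dx = 50*π.
||u||_{H^1}^2 = (32/5 + 18*π) + (50*π) = 32/5 + 68*π.


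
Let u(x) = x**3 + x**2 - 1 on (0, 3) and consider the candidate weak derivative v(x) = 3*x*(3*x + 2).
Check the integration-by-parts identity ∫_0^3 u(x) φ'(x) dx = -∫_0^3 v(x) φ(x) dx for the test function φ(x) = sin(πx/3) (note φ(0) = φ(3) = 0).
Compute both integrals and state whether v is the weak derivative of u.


LHS = -99/π + 324/π^3, RHS = -297/π + 972/π^3. No, v is not the weak derivative of u.

u(x) = x**3 + x**2 - 1, classical derivative u'(x) = 3*x**2 + 2*x.
φ(x) = sin(πx/3), so φ'(x) = π*cos(π*x/3)/3.
Note φ(0) = φ(3) = 0, so the boundary term u·φ vanishes.
LHS = ∫_0^3 u(x) φ'(x) dx = ∫_0^3 (π*x^3*cos(π*x/3)/3 + π*x^2*cos(π*x/3)/3 - π*cos(π*x/3)/3) dx. Term by term:
  ∫_0^3 -π*cos(π*x/3)/3 dx = 0;  ∫_0^3 π*x^2*cos(π*x/3)/3 dx = -18/π;  ∫_0^3 π*x^3*cos(π*x/3)/3 dx = -81/π + 324/π^3.
Sum: 0 − 18/π + -81/π + 324/π^3 = -99/π + 324/π^3.
So LHS = -99/π + 324/π^3.
∫_0^3 v(x) φ(x) dx = ∫_0^3 (9*x^2*sin(π*x/3) + 6*x*sin(π*x/3)) dx. Term by term:
  ∫_0^3 6*x*sin(π*x/3) dx = 54/π;  ∫_0^3 9*x^2*sin(π*x/3) dx = -972/π^3 + 243/π.
Sum: 54/π + -972/π^3 + 243/π = -972/π^3 + 297/π.
So RHS = -∫_0^3 v(x) φ(x) dx = -297/π + 972/π^3.
LHS − RHS = -648/π^3 + 198/π ≠ 0, so the identity fails.
(For a valid weak derivative the identity must hold for EVERY test function, in particular this one. The failure shows v is NOT the weak derivative of u.)
Correct weak derivative would be u'(x) = 3*x**2 + 2*x.


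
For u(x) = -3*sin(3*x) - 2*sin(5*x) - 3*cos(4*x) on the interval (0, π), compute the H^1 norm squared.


||u||_{H^1(0,π)}^2 = -748/21 + 347*π/2

u'(x) = 12*sin(4*x) - 9*cos(3*x) - 10*cos(5*x).
Expand u² and (u')² and integrate term by term on (0, π), using: for integers n ≥ 1, ∫_0^π sin²(nx) dx = ∫_0^π cos²(nx) dx = π/2; for n ≠ n', ∫_0^π sin(nx)sin(n'x) dx = ∫_0^π cos(nx)cos(n'x) dx = 0; and by product-to-sum, ∫_0^π sin(nx)cos(n'x) dx = ½∫_0^π [sin((n+n')x) + sin((n−n')x)] dx, which is 0 when n+n' is even and 2n/(n²−n'²) when n+n' is odd (it need not vanish on (0, π)).
  u² squared terms: (-3)²·∫cos(4x)² dx = 9·π/2 = 9*π/2;  (-3)²·∫sin(3x)² dx = 9·π/2 = 9*π/2;  (-2)²·∫sin(5x)² dx = 4·π/2 = 2*π.
  u² cross terms: 2·(-3)·(-3)·∫cos(4x)·sin(3x) dx = 18·(-6/7) = -108/7;  2·(-3)·(-2)·∫cos(4x)·sin(5x) dx = 12·(10/9) = 40/3;  2·(-3)·(-2)·∫sin(3x)·sin(5x) dx = 12·(0) = 0.
  So ∫_0^π u² dx = 9*π/2 + 9*π/2 + 2*π − 108/7 + 40/3 + 0 = -44/21 + 11*π.
  (u')² squared terms: (-10)²·∫cos(5x)² dx = 100·π/2 = 50*π;  (-9)²·∫cos(3x)² dx = 81·π/2 = 81*π/2;  (12)²·∫sin(4x)² dx = 144·π/2 = 72*π.
  (u')² cross terms: 2·(-10)·(-9)·∫cos(5x)·cos(3x) dx = 180·(0) = 0;  2·(-10)·(12)·∫cos(5x)·sin(4x) dx = -240·(-8/9) = 640/3;  2·(-9)·(12)·∫cos(3x)·sin(4x) dx = -216·(8/7) = -1728/7.
  So ∫_0^π (u')² dx = 50*π + 81*π/2 + 72*π + 0 + 640/3 − 1728/7 = -704/21 + 325*π/2.
||u||_{H^1}^2 = (-44/21 + 11*π) + (-704/21 + 325*π/2) = -748/21 + 347*π/2.


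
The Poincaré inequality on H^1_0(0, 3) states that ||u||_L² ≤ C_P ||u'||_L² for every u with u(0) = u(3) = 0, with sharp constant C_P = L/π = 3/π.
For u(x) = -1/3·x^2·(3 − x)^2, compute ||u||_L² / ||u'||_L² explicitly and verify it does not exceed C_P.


||u||_L² / ||u'||_L² = sqrt(3)/2 < C_P = 3/π.

u(x) = -1/3·x^2·(3 − x)^2, so u'(x) = 2*x*(x*(3 - x) - (x - 3)^2)/3.
u(x) = -1/3·x^2·(3 − x)^2 vanishes at x = 0 and x = 3, so u ∈ H^1_0(0, 3). Differentiate via the product rule and integrate the resulting polynomials term by term.
  ∫_0^3 u² dx = ∫_0^3 (x^8/9 - 4*x^7/3 + 6*x^6 - 12*x^5 + 9*x^4) dx. Term by term:
    ∫_0^3 x^8/9 dx = 243;  ∫_0^3 -4*x^7/3 dx = -2187/2;  ∫_0^3 6*x^6 dx = 13122/7;
    ∫_0^3 -12*x^5 dx = -1458;  ∫_0^3 9*x^4 dx = 2187/5.
  Sum: 243 − 2187/2 + 13122/7 − 1458 + 2187/5 = 243/70.
  ∫_0^3 (u')² dx = ∫_0^3 (16*x^6/9 - 16*x^5 + 52*x^4 - 72*x^3 + 36*x^2) dx. Term by term:
    ∫_0^3 16*x^6/9 dx = 3888/7;  ∫_0^3 -16*x^5 dx = -1944;  ∫_0^3 52*x^4 dx = 12636/5;
    ∫_0^3 -72*x^3 dx = -1458;  ∫_0^3 36*x^2 dx = 324.
  Sum: 3888/7 − 1944 + 12636/5 − 1458 + 324 = 162/35.
∫_0^3 u² dx = 243/70, so ||u||_L² = 9*sqrt(210)/70.
∫_0^3 (u')² dx = 162/35, so ||u'||_L² = 9*sqrt(70)/35.
Ratio ||u||_L² / ||u'||_L² = sqrt(3)/2.
Sharp Poincaré constant on H^1_0(0, 3) is C_P = L/π = 3/π, achieved by sin(π/3·x).
A polynomial bump cannot attain the sharp Poincaré constant (only the first sine eigenfunction does), so the ratio is strictly less than C_P, consistent with ||u||_L² ≤ C_P ||u'||_L².


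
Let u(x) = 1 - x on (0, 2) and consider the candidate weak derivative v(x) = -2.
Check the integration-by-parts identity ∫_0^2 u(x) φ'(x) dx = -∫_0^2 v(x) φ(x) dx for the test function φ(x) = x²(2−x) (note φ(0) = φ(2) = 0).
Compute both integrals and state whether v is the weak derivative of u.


LHS = 4/3, RHS = 8/3. No, v is not the weak derivative of u.

u(x) = 1 - x, classical derivative u'(x) = -1.
φ(x) = x²(2−x), so φ'(x) = x*(4 - 3*x).
Note φ(0) = φ(2) = 0, so the boundary term u·φ vanishes.
LHS = ∫_0^2 u(x) φ'(x) dx = ∫_0^2 (3*x^3 - 7*x^2 + 4*x) dx. Term by term:
  ∫_0^2 3*x^3 dx = 12;  ∫_0^2 -7*x^2 dx = -56/3;  ∫_0^2 4*x dx = 8.
Sum: 12 − 56/3 + 8 = 4/3.
So LHS = 4/3.
∫_0^2 v(x) φ(x) dx = ∫_0^2 (2*x^3 - 4*x^2) dx. Term by term:
  ∫_0^2 2*x^3 dx = 8;  ∫_0^2 -4*x^2 dx = -32/3.
Sum: 8 − 32/3 = -8/3.
So RHS = -∫_0^2 v(x) φ(x) dx = 8/3.
LHS − RHS = -4/3 ≠ 0, so the identity fails.
(For a valid weak derivative the identity must hold for EVERY test function, in particular this one. The failure shows v is NOT the weak derivative of u.)
Correct weak derivative would be u'(x) = -1.


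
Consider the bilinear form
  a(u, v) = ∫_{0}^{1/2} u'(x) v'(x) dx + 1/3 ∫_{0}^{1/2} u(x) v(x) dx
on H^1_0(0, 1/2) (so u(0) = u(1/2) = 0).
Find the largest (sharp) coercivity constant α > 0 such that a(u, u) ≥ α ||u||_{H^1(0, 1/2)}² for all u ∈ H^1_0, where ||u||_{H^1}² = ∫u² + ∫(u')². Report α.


α = (1 + 12*π^2)/(3*(1 + 4*π^2))

Coercivity of a(·,·) on H^1_0(0, 1/2) means a(u, u) ≥ α ||u||_{H^1}² for every u ∈ H^1_0.
The interval has length L = 1/2, and Poincaré/coercivity depend only on L. Here a(u, u) = ∫(u')² + (1/3)·∫u².
Here 0 < c = 1/3 < 1. The condition a(u,u) ≥ α||u||_{H^1}² reads (1−α)∫(u')² ≥ (α−c)∫u². Any admissible α is ≤ 1 (rapidly oscillating u have ∫u²/∫(u')² → 0), and α = 1 would force 0 ≥ (1−c)∫u², impossible since c < 1; so 1−α > 0. By the sharp Poincaré inequality on H^1_0 of an interval of length L, ∫(u')² ≥ (π/L)²∫u² with equality for the first sine mode sin(π(x−x₀)/L) (x₀ the left endpoint), so the inequality holds for all u iff (1−α)(π/L)² ≥ α − c, i.e. α ≤ ((π/L)² + c)/((π/L)² + 1) = (1 + c(L/π)²)/(1 + (L/π)²). With (π/L)² = 4*π^2 and c = 1/3, the largest admissible constant is α = ((π/L)² + c)/((π/L)² + 1).
Simplifying, α = (1 + 12*π^2)/(3*(1 + 4*π^2)).


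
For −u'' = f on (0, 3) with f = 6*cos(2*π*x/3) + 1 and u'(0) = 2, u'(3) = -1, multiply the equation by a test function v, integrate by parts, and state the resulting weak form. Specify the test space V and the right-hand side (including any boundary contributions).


V = H^1(0, 3) (v unrestricted at boundary; u is determined up to an additive constant); weak form: ∫_0^3 u'v' dx = ∫_0^3 (6*cos(2*π*x/3) + 1) v dx − v(3) − 2·v(0) for all v ∈ V.

Multiply both sides by a test function v and integrate from 0 to 3:
  ∫_0^3 −u''(x) v(x) dx = ∫_0^3 f(x) v(x) dx.
Integrate the LHS by parts once:
  ∫_0^3 −u'' v dx = −[u'(x) v(x)]_0^3 + ∫_0^3 u'(x) v'(x) dx.
Thus ∫_0^3 u'(x) v'(x) dx = ∫_0^3 f(x) v(x) dx + [u'(x) v(x)]_0^3.
Choose V so that boundary terms are either known or forced to vanish.
u has inhomogeneous Neumann u'(0) = 2, u'(3) = -1. [u' v]_0^3 = (-1)·v(3) − (2)·v(0) = − v(3) − 2·v(0). Take V = H^1(0, 3); boundary term becomes part of RHS.
Weak formulation: find u (satisfying any essential BC) such that ∫_0^3 u'(x) v'(x) dx = ∫_0^3 f v dx − v(3) − 2·v(0) for all v ∈ V (Neumann data are natural BCs: they enter the RHS as boundary terms).
Substituting f(x) = 6*cos(2*π*x/3) + 1, the right-hand side is ∫_0^3 (6*cos(2*π*x/3) + 1) v dx − v(3) − 2·v(0).
Compatibility check (pure Neumann): taking v ≡ 1 ∈ V gives 0 = ∫_0^3 f dx + (-1) − (2), i.e. ∫_0^3 f dx must equal u'(0) − u'(3) = 3. Indeed ∫_0^3 (6*cos(2*π*x/3) + 1) dx = 3, so the data are compatible. The solution is then unique only up to an additive constant (fix it e.g. by requiring ∫_0^3 u dx = 0).
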